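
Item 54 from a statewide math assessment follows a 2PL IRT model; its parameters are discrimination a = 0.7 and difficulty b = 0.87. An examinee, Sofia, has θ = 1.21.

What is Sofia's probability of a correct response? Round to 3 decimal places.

P(θ) = 1 / (1 + exp(−a(θ − b)))
Exponent: 0.7 × (1.21 − 0.87) = 0.2380
1/(1 + e^{-0.2380}) = 0.5592

0.559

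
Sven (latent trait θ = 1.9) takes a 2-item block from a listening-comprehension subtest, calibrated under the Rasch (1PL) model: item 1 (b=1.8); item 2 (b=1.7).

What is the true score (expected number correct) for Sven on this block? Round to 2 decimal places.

1.07

P(θ) = 1 / (1 + exp(−(θ − b)))
P_1 = 1/(1+e^{-0.1000}) = 0.5250
P_2 = 1/(1+e^{-0.2000}) = 0.5498
E[score] = 0.5250 + 0.5498 = 1.0748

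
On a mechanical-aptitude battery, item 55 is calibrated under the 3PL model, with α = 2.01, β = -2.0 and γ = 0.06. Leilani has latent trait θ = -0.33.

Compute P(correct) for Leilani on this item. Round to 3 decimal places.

0.968

P(θ) = γ + (1 − γ) · 1 / (1 + exp(−α(θ − β)))
Exponent: 2.01 × (-0.33 − (-2.0)) = 3.3567
1/(1 + e^{-3.3567}) = 0.9663
P = 0.06 + 0.94 × 0.9663 = 0.9683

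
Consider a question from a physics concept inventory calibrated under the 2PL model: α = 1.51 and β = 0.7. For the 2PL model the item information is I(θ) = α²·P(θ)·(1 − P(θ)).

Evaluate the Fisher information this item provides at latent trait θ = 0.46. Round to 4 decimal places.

0.5517

P = 1/(1+e^{0.3624}) = 0.4104
P(1−P) = 0.4104 × 0.5896 = 0.2420
I = α² × P(1−P) = 1.51² × 0.2420 = 0.55171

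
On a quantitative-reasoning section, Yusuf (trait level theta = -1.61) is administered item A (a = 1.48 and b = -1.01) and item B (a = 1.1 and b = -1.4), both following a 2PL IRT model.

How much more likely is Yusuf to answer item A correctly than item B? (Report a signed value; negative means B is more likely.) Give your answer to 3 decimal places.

-0.151

P(theta) = 1 / (1 + exp(−a(theta − b)))
P_A = 0.2915
P_B = 0.4425
P_A − P_B = -0.1510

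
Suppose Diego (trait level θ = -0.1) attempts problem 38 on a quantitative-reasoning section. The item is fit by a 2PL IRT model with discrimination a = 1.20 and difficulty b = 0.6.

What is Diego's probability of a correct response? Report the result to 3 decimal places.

P(θ) = 1 / (1 + exp(−a(θ − b)))
Exponent: 1.20 × (-0.1 − 0.6) = -0.8400
1/(1 + e^{0.8400}) = 0.3015

0.302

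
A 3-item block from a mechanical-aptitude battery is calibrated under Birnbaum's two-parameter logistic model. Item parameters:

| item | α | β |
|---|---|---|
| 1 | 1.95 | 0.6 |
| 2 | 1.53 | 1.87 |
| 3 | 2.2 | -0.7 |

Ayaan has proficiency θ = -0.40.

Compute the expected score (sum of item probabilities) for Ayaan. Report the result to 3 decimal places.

P(θ) = 1 / (1 + exp(−α(θ − β)))
P_1 = 1/(1+e^{1.9500}) = 0.1246
P_2 = 1/(1+e^{3.4731}) = 0.0301
P_3 = 1/(1+e^{-0.6600}) = 0.6593
E[score] = 0.1246 + 0.0301 + 0.6593 = 0.8139

0.814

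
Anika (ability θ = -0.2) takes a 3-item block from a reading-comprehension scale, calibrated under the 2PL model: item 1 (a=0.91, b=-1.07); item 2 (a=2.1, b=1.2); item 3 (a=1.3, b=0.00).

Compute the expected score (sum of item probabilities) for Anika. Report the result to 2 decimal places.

1.17

P(θ) = 1 / (1 + exp(−a(θ − b)))
P_1 = 1/(1+e^{-0.7917}) = 0.6882
P_2 = 1/(1+e^{2.9400}) = 0.0502
P_3 = 1/(1+e^{0.2600}) = 0.4354
E[score] = 0.6882 + 0.0502 + 0.4354 = 1.1738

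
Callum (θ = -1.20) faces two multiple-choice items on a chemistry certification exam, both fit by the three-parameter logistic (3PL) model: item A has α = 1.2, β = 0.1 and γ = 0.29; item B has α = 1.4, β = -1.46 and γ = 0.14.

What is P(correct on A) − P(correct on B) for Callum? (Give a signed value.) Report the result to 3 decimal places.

P(θ) = γ + (1 − γ) · 1 / (1 + exp(−α(θ − β)))
P_A = 0.4133
P_B = 0.6474
P_A − P_B = -0.2341

-0.234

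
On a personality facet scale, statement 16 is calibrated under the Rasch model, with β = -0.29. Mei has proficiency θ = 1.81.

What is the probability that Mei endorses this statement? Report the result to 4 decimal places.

P(θ) = 1 / (1 + exp(−(θ − β)))
Exponent: (1.81 − (-0.29)) = 2.1000
1/(1 + e^{-2.1000}) = 0.8909
P = 0.8909

0.8909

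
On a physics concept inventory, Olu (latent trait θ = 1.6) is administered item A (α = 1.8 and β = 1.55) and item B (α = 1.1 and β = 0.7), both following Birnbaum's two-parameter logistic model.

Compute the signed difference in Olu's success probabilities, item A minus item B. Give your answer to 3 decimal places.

P(θ) = 1 / (1 + exp(−α(θ − β)))
P_A = 0.5225
P_B = 0.7291
P_A − P_B = -0.2066

-0.207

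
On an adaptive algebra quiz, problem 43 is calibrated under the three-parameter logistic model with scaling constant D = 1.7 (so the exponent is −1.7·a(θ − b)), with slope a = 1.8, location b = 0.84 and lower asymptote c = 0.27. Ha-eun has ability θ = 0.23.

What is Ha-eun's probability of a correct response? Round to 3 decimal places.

0.368

P(θ) = c + (1 − c) · 1 / (1 + exp(−D·a(θ − b)))
Exponent: 1.7 × 1.8 × (0.23 − 0.84) = -1.8666
1/(1 + e^{1.8666}) = 0.1339
P = 0.27 + 0.73 × 0.1339 = 0.3678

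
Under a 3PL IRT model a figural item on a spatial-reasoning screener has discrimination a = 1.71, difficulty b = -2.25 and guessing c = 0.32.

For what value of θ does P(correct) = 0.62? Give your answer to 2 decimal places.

-2.39

P(θ) = c + (1 − c) · 1 / (1 + exp(−a(θ − b)))
Remove guessing floor: (0.62 − 0.32)/(1 − 0.32) = 0.4412
logit = ln(0.4412/0.5588) = -0.2364
θ = b + logit/(a) = -2.25 + (-0.2364)/1.7100 = -2.3882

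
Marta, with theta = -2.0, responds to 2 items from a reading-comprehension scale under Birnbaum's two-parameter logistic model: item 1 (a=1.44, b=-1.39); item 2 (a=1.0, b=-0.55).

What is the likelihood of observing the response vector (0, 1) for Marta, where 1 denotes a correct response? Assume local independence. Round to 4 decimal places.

0.1342

P(theta) = 1 / (1 + exp(−a(theta − b)))
P_1 = 1/(1+e^{0.8784}) = 0.2935
P_2 = 1/(1+e^{1.4500}) = 0.1900
L = (1−P_1) × P_2 = 0.7065 × 0.1900 = 0.13423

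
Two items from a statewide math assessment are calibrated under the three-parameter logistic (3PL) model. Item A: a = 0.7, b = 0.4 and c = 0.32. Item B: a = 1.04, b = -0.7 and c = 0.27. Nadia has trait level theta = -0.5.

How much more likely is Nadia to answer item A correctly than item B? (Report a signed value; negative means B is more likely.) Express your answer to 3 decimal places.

-0.117

P(theta) = c + (1 − c) · 1 / (1 + exp(−a(theta − b)))
P_A = 0.5563
P_B = 0.6728
P_A − P_B = -0.1165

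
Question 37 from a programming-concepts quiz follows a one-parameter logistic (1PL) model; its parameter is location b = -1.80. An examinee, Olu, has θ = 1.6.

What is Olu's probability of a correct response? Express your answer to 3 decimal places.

P(θ) = 1 / (1 + exp(−(θ − b)))
Exponent: (1.6 − (-1.80)) = 3.4000
1/(1 + e^{-3.4000}) = 0.9677
P = 0.9677

0.968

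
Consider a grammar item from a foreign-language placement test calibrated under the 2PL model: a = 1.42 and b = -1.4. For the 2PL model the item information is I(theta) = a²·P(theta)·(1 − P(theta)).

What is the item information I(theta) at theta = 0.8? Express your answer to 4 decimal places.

0.0814

P = 1/(1+e^{-3.1240}) = 0.9579
P(1−P) = 0.9579 × 0.0421 = 0.0404
I = a² × P(1−P) = 1.42² × 0.0404 = 0.08137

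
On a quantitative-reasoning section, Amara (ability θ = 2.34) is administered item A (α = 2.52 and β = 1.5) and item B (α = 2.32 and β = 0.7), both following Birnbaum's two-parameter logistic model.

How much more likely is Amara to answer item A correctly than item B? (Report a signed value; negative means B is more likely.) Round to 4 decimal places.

P(θ) = 1 / (1 + exp(−α(θ − β)))
P_A = 0.8925
P_B = 0.9782
P_A − P_B = -0.0857

-0.0857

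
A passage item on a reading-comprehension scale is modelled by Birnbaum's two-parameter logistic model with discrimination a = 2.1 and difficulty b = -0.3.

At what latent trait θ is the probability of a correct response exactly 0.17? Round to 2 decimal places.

-1.06

P(θ) = 1 / (1 + exp(−a(θ − b)))
logit = ln(0.1700/0.8300) = -1.5856
θ = b + logit/(a) = -0.3 + (-1.5856)/2.1000 = -1.0551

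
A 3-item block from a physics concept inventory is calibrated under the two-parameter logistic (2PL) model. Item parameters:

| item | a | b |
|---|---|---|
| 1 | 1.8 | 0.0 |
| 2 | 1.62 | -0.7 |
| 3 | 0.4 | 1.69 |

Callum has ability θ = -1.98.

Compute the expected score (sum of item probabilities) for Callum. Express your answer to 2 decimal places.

0.33

P(θ) = 1 / (1 + exp(−a(θ − b)))
P_1 = 1/(1+e^{3.5640}) = 0.0275
P_2 = 1/(1+e^{2.0736}) = 0.1117
P_3 = 1/(1+e^{1.4680}) = 0.1872
E[score] = 0.0275 + 0.1117 + 0.1872 = 0.3265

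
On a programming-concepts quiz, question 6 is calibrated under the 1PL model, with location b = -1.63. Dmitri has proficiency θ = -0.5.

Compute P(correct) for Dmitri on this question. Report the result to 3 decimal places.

0.756

P(θ) = 1 / (1 + exp(−(θ − b)))
Exponent: (-0.5 − (-1.63)) = 1.1300
1/(1 + e^{-1.1300}) = 0.7558
P = 0.7558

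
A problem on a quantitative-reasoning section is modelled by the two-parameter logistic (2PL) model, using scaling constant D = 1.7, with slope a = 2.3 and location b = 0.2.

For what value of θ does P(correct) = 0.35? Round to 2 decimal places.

0.04

P(θ) = 1 / (1 + exp(−D·a(θ − b)))
logit = ln(0.3500/0.6500) = -0.6190
θ = b + logit/(1.7·a) = 0.2 + (-0.6190)/3.9100 = 0.0417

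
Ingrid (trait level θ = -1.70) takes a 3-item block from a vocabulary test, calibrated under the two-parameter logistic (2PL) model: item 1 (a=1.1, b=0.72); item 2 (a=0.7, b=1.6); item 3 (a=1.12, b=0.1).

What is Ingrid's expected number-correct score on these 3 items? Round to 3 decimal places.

P(θ) = 1 / (1 + exp(−a(θ − b)))
P_1 = 1/(1+e^{2.6620}) = 0.0653
P_2 = 1/(1+e^{2.3100}) = 0.0903
P_3 = 1/(1+e^{2.0160}) = 0.1175
E[score] = 0.0653 + 0.0903 + 0.1175 = 0.2731

0.273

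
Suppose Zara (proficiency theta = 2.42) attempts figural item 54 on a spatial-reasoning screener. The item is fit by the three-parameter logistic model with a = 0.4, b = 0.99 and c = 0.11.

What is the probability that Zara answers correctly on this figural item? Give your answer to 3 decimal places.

P(theta) = c + (1 − c) · 1 / (1 + exp(−a(theta − b)))
Exponent: 0.4 × (2.42 − 0.99) = 0.5720
1/(1 + e^{-0.5720}) = 0.6392
P = 0.11 + 0.89 × 0.6392 = 0.6789

0.679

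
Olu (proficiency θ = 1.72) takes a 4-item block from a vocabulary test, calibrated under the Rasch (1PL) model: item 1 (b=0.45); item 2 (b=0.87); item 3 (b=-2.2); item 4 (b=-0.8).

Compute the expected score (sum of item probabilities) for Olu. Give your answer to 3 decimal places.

P(θ) = 1 / (1 + exp(−(θ − b)))
P_1 = 1/(1+e^{-1.2700}) = 0.7807
P_2 = 1/(1+e^{-0.8500}) = 0.7006
P_3 = 1/(1+e^{-3.9200}) = 0.9805
P_4 = 1/(1+e^{-2.5200}) = 0.9255
E[score] = 0.7807 + 0.7006 + 0.9805 + 0.9255 = 3.3874

3.387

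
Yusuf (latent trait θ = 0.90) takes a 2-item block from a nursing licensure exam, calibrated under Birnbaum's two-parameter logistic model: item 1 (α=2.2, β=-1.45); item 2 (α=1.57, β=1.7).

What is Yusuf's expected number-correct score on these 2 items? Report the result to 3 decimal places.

P(θ) = 1 / (1 + exp(−α(θ − β)))
P_1 = 1/(1+e^{-5.1700}) = 0.9943
P_2 = 1/(1+e^{1.2560}) = 0.2217
E[score] = 0.9943 + 0.2217 = 1.2160

1.216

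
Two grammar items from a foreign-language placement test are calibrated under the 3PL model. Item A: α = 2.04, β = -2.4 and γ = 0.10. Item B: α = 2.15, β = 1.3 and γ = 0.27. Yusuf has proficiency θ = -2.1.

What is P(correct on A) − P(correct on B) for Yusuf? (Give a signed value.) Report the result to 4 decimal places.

0.4131

P(θ) = γ + (1 − γ) · 1 / (1 + exp(−α(θ − β)))
P_A = 0.6836
P_B = 0.2705
P_A − P_B = 0.4131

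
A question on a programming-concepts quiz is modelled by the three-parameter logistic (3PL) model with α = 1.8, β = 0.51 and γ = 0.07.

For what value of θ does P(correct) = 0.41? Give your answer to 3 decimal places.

P(θ) = γ + (1 − γ) · 1 / (1 + exp(−α(θ − β)))
Remove guessing floor: (0.41 − 0.07)/(1 − 0.07) = 0.3656
logit = ln(0.3656/0.6344) = -0.5512
θ = β + logit/(α) = 0.51 + (-0.5512)/1.8000 = 0.2038

0.204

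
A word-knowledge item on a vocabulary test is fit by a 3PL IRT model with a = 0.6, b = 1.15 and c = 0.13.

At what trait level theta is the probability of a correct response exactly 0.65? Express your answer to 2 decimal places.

1.81

P(theta) = c + (1 − c) · 1 / (1 + exp(−a(theta − b)))
Remove guessing floor: (0.65 − 0.13)/(1 − 0.13) = 0.5977
logit = ln(0.5977/0.4023) = 0.3959
theta = b + logit/(a) = 1.15 + 0.3959/0.6000 = 1.8098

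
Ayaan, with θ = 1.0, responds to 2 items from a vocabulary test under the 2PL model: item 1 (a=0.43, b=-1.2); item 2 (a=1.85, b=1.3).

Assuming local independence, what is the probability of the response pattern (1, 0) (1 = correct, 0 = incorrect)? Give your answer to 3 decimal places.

P(θ) = 1 / (1 + exp(−a(θ − b)))
P_1 = 1/(1+e^{-0.9460}) = 0.7203
P_2 = 1/(1+e^{0.5550}) = 0.3647
L = P_1 × (1−P_2) = 0.7203 × 0.6353 = 0.45761

0.458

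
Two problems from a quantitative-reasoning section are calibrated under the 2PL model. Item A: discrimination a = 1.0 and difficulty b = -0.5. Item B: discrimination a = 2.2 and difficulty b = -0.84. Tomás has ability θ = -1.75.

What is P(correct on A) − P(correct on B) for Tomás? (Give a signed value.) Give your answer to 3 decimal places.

P(θ) = 1 / (1 + exp(−a(θ − b)))
P_A = 0.2227
P_B = 0.1190
P_A − P_B = 0.1037

0.104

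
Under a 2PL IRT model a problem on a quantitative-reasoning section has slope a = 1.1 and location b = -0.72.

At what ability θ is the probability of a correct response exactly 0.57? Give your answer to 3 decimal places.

P(θ) = 1 / (1 + exp(−a(θ − b)))
logit = ln(0.5700/0.4300) = 0.2819
θ = b + logit/(a) = -0.72 + 0.2819/1.1000 = -0.4638

-0.464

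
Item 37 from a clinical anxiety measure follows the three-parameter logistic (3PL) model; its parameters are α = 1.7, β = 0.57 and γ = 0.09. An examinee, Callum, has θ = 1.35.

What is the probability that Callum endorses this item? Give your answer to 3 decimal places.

0.809

P(θ) = γ + (1 − γ) · 1 / (1 + exp(−α(θ − β)))
Exponent: 1.7 × (1.35 − 0.57) = 1.3260
1/(1 + e^{-1.3260}) = 0.7902
P = 0.09 + 0.91 × 0.7902 = 0.8091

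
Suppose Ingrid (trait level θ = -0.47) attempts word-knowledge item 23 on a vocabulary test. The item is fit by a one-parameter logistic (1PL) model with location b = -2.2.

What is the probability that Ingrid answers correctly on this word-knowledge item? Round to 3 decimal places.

0.849

P(θ) = 1 / (1 + exp(−(θ − b)))
Exponent: (-0.47 − (-2.2)) = 1.7300
1/(1 + e^{-1.7300}) = 0.8494
P = 0.8494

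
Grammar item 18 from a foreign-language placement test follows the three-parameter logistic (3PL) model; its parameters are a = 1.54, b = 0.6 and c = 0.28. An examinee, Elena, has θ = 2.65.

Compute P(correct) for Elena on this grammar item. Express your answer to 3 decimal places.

P(θ) = c + (1 − c) · 1 / (1 + exp(−a(θ − b)))
Exponent: 1.54 × (2.65 − 0.6) = 3.1570
1/(1 + e^{-3.1570}) = 0.9592
P = 0.28 + 0.72 × 0.9592 = 0.9706

0.971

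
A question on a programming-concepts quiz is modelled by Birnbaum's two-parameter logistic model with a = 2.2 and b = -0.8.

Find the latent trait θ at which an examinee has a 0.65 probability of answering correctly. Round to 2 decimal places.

P(θ) = 1 / (1 + exp(−a(θ − b)))
logit = ln(0.6500/0.3500) = 0.6190
θ = b + logit/(a) = -0.8 + 0.6190/2.2000 = -0.5186

-0.52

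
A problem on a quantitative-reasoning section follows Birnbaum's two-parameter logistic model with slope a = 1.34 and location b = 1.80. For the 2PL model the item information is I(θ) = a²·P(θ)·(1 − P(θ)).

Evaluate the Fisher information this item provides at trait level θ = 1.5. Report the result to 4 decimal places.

P = 1/(1+e^{0.4020}) = 0.4008
P(1−P) = 0.4008 × 0.5992 = 0.2402
I = a² × P(1−P) = 1.34² × 0.2402 = 0.43124

0.4312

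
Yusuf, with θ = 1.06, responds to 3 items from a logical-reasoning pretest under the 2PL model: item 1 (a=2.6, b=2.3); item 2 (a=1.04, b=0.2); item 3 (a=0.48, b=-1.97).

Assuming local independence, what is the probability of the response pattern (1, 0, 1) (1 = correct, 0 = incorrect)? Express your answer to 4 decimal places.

0.0090

P(θ) = 1 / (1 + exp(−a(θ − b)))
P_1 = 1/(1+e^{3.2240}) = 0.0383
P_2 = 1/(1+e^{-0.8944}) = 0.7098
P_3 = 1/(1+e^{-1.4544}) = 0.8107
L = P_1 × (1−P_2) × P_3 = 0.0383 × 0.2902 × 0.8107 = 0.00900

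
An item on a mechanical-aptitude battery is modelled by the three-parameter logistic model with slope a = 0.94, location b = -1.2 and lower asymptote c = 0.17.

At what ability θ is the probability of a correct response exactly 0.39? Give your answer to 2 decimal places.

P(θ) = c + (1 − c) · 1 / (1 + exp(−a(θ − b)))
Remove guessing floor: (0.39 − 0.17)/(1 − 0.17) = 0.2651
logit = ln(0.2651/0.7349) = -1.0198
θ = b + logit/(a) = -1.2 + (-1.0198)/0.9400 = -2.2849

-2.28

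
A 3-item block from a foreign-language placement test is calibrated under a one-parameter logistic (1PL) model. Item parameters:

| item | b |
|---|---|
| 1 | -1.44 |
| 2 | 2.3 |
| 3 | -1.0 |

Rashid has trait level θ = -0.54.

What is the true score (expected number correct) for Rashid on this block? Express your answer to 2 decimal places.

1.38

P(θ) = 1 / (1 + exp(−(θ − b)))
P_1 = 1/(1+e^{-0.9000}) = 0.7109
P_2 = 1/(1+e^{2.8400}) = 0.0552
P_3 = 1/(1+e^{-0.4600}) = 0.6130
E[score] = 0.7109 + 0.0552 + 0.6130 = 1.3792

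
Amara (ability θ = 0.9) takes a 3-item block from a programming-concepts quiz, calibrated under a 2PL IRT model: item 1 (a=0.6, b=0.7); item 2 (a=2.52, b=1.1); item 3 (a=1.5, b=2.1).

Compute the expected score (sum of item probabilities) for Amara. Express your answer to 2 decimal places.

P(θ) = 1 / (1 + exp(−a(θ − b)))
P_1 = 1/(1+e^{-0.1200}) = 0.5300
P_2 = 1/(1+e^{0.5040}) = 0.3766
P_3 = 1/(1+e^{1.8000}) = 0.1419
E[score] = 0.5300 + 0.3766 + 0.1419 = 1.0484

1.05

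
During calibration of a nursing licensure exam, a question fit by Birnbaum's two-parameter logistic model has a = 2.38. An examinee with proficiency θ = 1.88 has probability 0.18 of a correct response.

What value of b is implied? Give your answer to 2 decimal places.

2.52

P(θ) = 1 / (1 + exp(−a(θ − b)))
logit(0.18) = ln(0.18/0.82) = -1.5163
b = θ − logit/(a) = 1.88 − (-1.5163)/2.3800 = 2.5171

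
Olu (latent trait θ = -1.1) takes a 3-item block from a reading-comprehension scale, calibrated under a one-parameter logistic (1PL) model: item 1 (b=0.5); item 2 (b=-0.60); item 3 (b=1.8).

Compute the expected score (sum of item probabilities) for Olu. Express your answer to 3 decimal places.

P(θ) = 1 / (1 + exp(−(θ − b)))
P_1 = 1/(1+e^{1.6000}) = 0.1680
P_2 = 1/(1+e^{0.5000}) = 0.3775
P_3 = 1/(1+e^{2.9000}) = 0.0522
E[score] = 0.1680 + 0.3775 + 0.0522 = 0.5977

0.598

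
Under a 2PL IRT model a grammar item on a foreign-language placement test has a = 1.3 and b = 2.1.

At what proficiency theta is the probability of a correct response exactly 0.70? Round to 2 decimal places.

2.75

P(theta) = 1 / (1 + exp(−a(theta − b)))
logit = ln(0.7000/0.3000) = 0.8473
theta = b + logit/(a) = 2.1 + 0.8473/1.3000 = 2.7518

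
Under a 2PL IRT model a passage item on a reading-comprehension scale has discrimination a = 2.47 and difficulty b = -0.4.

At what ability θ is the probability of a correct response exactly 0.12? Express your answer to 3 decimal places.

P(θ) = 1 / (1 + exp(−a(θ − b)))
logit = ln(0.1200/0.8800) = -1.9924
θ = b + logit/(a) = -0.4 + (-1.9924)/2.4700 = -1.2067

-1.207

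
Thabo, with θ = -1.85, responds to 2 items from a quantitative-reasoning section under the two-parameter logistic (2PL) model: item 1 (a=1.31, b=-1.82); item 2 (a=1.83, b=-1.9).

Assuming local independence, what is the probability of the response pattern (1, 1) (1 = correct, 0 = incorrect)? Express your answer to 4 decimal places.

P(θ) = 1 / (1 + exp(−a(θ − b)))
P_1 = 1/(1+e^{0.0393}) = 0.4902
P_2 = 1/(1+e^{-0.0915}) = 0.5229
L = P_1 × P_2 = 0.4902 × 0.5229 = 0.25629

0.2563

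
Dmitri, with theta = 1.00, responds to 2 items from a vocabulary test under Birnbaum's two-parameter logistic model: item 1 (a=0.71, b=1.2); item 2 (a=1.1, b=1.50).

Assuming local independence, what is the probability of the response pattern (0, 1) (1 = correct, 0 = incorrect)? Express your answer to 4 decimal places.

0.1959

P(theta) = 1 / (1 + exp(−a(theta − b)))
P_1 = 1/(1+e^{0.1420}) = 0.4646
P_2 = 1/(1+e^{0.5500}) = 0.3659
L = (1−P_1) × P_2 = 0.5354 × 0.3659 = 0.19590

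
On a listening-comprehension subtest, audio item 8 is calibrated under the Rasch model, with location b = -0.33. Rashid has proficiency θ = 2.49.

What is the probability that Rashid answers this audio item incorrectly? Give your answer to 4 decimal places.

P(θ) = 1 / (1 + exp(−(θ − b)))
Exponent: (2.49 − (-0.33)) = 2.8200
1/(1 + e^{-2.8200}) = 0.9437
P = 0.9437
P(incorrect) = 1 − 0.9437 = 0.0563

0.0563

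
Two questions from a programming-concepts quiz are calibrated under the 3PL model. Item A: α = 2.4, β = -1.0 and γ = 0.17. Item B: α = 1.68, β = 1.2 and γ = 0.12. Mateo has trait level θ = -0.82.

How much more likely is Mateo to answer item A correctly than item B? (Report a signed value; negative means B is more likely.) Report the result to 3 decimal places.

P(θ) = γ + (1 − γ) · 1 / (1 + exp(−α(θ − β)))
P_A = 0.6733
P_B = 0.1486
P_A − P_B = 0.5247

0.525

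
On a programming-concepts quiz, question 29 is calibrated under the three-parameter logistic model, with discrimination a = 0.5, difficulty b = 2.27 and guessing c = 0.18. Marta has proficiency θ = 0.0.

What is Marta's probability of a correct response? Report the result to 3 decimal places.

P(θ) = c + (1 − c) · 1 / (1 + exp(−a(θ − b)))
Exponent: 0.5 × (0.0 − 2.27) = -1.1350
1/(1 + e^{1.1350}) = 0.2432
P = 0.18 + 0.82 × 0.2432 = 0.3795

0.379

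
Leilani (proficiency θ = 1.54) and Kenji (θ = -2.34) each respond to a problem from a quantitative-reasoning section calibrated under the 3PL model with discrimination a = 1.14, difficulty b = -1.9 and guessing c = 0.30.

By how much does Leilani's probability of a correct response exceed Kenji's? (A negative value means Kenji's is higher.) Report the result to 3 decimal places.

0.422

P(θ) = c + (1 − c) · 1 / (1 + exp(−a(θ − b)))
P(Leilani) = 0.9864  [exponent 3.9216]
P(Kenji) = 0.5640  [exponent -0.5016]
Difference = 0.9864 − 0.5640 = 0.4224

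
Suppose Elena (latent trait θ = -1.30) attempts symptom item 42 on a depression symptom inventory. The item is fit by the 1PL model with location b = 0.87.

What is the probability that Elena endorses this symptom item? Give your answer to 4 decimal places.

0.1025

P(θ) = 1 / (1 + exp(−(θ − b)))
Exponent: (-1.30 − 0.87) = -2.1700
1/(1 + e^{2.1700}) = 0.1025
P = 0.1025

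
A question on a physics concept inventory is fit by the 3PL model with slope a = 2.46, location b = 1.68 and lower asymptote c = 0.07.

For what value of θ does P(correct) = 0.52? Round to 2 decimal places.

1.65

P(θ) = c + (1 − c) · 1 / (1 + exp(−a(θ − b)))
Remove guessing floor: (0.52 − 0.07)/(1 − 0.07) = 0.4839
logit = ln(0.4839/0.5161) = -0.0645
θ = b + logit/(a) = 1.68 + (-0.0645)/2.4600 = 1.6538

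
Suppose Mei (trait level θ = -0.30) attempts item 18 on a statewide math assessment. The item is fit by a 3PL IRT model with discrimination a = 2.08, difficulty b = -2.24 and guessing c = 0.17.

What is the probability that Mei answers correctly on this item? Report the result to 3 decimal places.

0.986

P(θ) = c + (1 − c) · 1 / (1 + exp(−a(θ − b)))
Exponent: 2.08 × (-0.30 − (-2.24)) = 4.0352
1/(1 + e^{-4.0352}) = 0.9826
P = 0.17 + 0.83 × 0.9826 = 0.9856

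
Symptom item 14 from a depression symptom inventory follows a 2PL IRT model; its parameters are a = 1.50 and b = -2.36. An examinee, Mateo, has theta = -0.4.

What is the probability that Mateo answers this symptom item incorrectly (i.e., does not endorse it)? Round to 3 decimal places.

0.050

P(theta) = 1 / (1 + exp(−a(theta − b)))
Exponent: 1.50 × (-0.4 − (-2.36)) = 2.9400
1/(1 + e^{-2.9400}) = 0.9498
P(incorrect) = 1 − 0.9498 = 0.0502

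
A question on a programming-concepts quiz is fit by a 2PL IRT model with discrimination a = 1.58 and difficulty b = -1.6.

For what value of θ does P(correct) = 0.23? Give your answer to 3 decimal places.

-2.365

P(θ) = 1 / (1 + exp(−a(θ − b)))
logit = ln(0.2300/0.7700) = -1.2083
θ = b + logit/(a) = -1.6 + (-1.2083)/1.5800 = -2.3648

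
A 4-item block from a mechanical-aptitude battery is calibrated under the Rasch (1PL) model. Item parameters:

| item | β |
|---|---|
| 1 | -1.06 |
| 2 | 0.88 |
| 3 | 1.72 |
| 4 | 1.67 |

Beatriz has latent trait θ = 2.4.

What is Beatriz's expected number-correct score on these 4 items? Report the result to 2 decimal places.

3.13

P(θ) = 1 / (1 + exp(−(θ − β)))
P_1 = 1/(1+e^{-3.4600}) = 0.9695
P_2 = 1/(1+e^{-1.5200}) = 0.8205
P_3 = 1/(1+e^{-0.6800}) = 0.6637
P_4 = 1/(1+e^{-0.7300}) = 0.6748
E[score] = 0.9695 + 0.8205 + 0.6637 + 0.6748 = 3.1286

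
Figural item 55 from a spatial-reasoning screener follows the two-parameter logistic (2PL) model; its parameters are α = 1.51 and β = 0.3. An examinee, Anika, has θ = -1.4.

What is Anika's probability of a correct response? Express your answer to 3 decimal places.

0.071

P(θ) = 1 / (1 + exp(−α(θ − β)))
Exponent: 1.51 × (-1.4 − 0.3) = -2.5670
1/(1 + e^{2.5670}) = 0.0713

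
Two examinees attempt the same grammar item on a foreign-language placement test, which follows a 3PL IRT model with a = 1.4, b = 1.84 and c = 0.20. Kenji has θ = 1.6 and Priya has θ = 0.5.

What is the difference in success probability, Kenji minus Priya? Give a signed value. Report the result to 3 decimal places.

P(θ) = c + (1 − c) · 1 / (1 + exp(−a(θ − b)))
P(Kenji) = 0.5334  [exponent -0.3360]
P(Priya) = 0.3063  [exponent -1.8760]
Difference = 0.5334 − 0.3063 = 0.2271

0.227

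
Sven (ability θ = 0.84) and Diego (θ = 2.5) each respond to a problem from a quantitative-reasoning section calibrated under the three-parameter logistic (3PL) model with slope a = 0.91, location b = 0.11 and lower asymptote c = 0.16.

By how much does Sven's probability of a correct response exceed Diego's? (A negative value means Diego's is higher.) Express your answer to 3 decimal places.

P(θ) = c + (1 − c) · 1 / (1 + exp(−a(θ − b)))
P(Sven) = 0.7146  [exponent 0.6643]
P(Diego) = 0.9143  [exponent 2.1749]
Difference = 0.7146 − 0.9143 = -0.1997

-0.200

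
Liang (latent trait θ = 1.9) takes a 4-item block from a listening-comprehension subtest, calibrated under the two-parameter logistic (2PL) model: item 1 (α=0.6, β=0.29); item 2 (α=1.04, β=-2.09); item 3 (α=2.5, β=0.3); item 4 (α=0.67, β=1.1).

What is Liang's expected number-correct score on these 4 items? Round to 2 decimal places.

P(θ) = 1 / (1 + exp(−α(θ − β)))
P_1 = 1/(1+e^{-0.9660}) = 0.7243
P_2 = 1/(1+e^{-4.1496}) = 0.9845
P_3 = 1/(1+e^{-4.0000}) = 0.9820
P_4 = 1/(1+e^{-0.5360}) = 0.6309
E[score] = 0.7243 + 0.9845 + 0.9820 + 0.6309 = 3.3217

3.32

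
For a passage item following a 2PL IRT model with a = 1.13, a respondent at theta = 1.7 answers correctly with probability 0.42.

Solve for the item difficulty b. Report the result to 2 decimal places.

P(theta) = 1 / (1 + exp(−a(theta − b)))
logit(0.42) = ln(0.42/0.58) = -0.3228
b = theta − logit/(a) = 1.7 − (-0.3228)/1.1300 = 1.9856

1.99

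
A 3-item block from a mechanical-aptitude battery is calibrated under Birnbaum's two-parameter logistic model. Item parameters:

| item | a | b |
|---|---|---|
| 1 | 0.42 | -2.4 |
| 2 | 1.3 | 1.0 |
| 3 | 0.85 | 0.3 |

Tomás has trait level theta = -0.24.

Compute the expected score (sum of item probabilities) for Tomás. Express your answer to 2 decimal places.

P(theta) = 1 / (1 + exp(−a(theta − b)))
P_1 = 1/(1+e^{-0.9072}) = 0.7124
P_2 = 1/(1+e^{1.6120}) = 0.1663
P_3 = 1/(1+e^{0.4590}) = 0.3872
E[score] = 0.7124 + 0.1663 + 0.3872 = 1.2660

1.27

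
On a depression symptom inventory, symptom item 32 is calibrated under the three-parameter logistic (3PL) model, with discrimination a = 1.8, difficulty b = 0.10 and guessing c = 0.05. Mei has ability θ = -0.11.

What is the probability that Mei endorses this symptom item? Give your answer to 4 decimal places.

0.4363

P(θ) = c + (1 − c) · 1 / (1 + exp(−a(θ − b)))
Exponent: 1.8 × (-0.11 − 0.10) = -0.3780
1/(1 + e^{0.3780}) = 0.4066
P = 0.05 + 0.95 × 0.4066 = 0.4363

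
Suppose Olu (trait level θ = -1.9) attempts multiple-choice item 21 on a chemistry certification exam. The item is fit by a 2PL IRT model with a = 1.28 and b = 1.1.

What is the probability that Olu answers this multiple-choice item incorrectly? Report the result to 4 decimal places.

P(θ) = 1 / (1 + exp(−a(θ − b)))
Exponent: 1.28 × (-1.9 − 1.1) = -3.8400
1/(1 + e^{3.8400}) = 0.0210
P(incorrect) = 1 − 0.0210 = 0.9790

0.9790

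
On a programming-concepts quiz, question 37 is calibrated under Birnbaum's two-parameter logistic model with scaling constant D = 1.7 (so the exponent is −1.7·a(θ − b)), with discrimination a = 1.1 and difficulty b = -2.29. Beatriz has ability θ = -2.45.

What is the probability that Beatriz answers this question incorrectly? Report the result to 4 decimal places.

0.5742

P(θ) = 1 / (1 + exp(−D·a(θ − b)))
Exponent: 1.7 × 1.1 × (-2.45 − (-2.29)) = -0.2992
1/(1 + e^{0.2992}) = 0.4258
P = 0.4258
P(incorrect) = 1 − 0.4258 = 0.5742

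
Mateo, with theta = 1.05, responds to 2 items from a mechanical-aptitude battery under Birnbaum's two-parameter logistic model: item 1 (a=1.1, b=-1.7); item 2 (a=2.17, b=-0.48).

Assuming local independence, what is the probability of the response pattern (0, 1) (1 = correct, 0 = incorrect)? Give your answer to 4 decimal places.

0.0447

P(theta) = 1 / (1 + exp(−a(theta − b)))
P_1 = 1/(1+e^{-3.0250}) = 0.9537
P_2 = 1/(1+e^{-3.3201}) = 0.9651
L = (1−P_1) × P_2 = 0.0463 × 0.9651 = 0.04469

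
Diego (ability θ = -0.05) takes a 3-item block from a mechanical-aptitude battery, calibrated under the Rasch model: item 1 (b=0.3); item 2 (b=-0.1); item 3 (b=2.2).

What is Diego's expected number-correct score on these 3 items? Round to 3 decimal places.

P(θ) = 1 / (1 + exp(−(θ − b)))
P_1 = 1/(1+e^{0.3500}) = 0.4134
P_2 = 1/(1+e^{-0.0500}) = 0.5125
P_3 = 1/(1+e^{2.2500}) = 0.0953
E[score] = 0.4134 + 0.5125 + 0.0953 = 1.0212

1.021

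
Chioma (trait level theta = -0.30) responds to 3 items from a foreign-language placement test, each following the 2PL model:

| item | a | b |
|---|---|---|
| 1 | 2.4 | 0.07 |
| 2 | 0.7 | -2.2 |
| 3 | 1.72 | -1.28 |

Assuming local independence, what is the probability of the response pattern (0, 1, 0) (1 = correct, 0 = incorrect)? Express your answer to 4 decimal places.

P(theta) = 1 / (1 + exp(−a(theta − b)))
P_1 = 1/(1+e^{0.8880}) = 0.2915
P_2 = 1/(1+e^{-1.3300}) = 0.7908
P_3 = 1/(1+e^{-1.6856}) = 0.8436
L = (1−P_1) × P_2 × (1−P_3) = 0.7085 × 0.7908 × 0.1564 = 0.08760

0.0876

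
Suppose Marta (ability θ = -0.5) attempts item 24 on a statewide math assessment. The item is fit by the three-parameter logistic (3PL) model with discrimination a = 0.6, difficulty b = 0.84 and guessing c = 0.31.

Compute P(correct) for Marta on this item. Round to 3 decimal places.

P(θ) = c + (1 − c) · 1 / (1 + exp(−a(θ − b)))
Exponent: 0.6 × (-0.5 − 0.84) = -0.8040
1/(1 + e^{0.8040}) = 0.3092
P = 0.31 + 0.69 × 0.3092 = 0.5233

0.523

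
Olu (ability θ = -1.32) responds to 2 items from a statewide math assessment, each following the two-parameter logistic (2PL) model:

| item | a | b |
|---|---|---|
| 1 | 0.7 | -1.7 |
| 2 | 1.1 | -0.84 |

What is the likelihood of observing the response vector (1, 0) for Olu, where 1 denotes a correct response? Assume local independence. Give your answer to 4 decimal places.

0.3561

P(θ) = 1 / (1 + exp(−a(θ − b)))
P_1 = 1/(1+e^{-0.2660}) = 0.5661
P_2 = 1/(1+e^{0.5280}) = 0.3710
L = P_1 × (1−P_2) = 0.5661 × 0.6290 = 0.35609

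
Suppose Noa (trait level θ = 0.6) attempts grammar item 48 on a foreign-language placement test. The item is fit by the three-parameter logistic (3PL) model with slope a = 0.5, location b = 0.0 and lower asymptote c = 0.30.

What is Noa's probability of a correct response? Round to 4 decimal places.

P(θ) = c + (1 − c) · 1 / (1 + exp(−a(θ − b)))
Exponent: 0.5 × (0.6 − 0.0) = 0.3000
1/(1 + e^{-0.3000}) = 0.5744
P = 0.30 + 0.70 × 0.5744 = 0.7021

0.7021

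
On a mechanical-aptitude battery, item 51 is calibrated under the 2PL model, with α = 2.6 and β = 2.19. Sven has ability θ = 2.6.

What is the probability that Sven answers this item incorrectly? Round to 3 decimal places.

0.256

P(θ) = 1 / (1 + exp(−α(θ − β)))
Exponent: 2.6 × (2.6 − 2.19) = 1.0660
1/(1 + e^{-1.0660}) = 0.7438
P(incorrect) = 1 − 0.7438 = 0.2562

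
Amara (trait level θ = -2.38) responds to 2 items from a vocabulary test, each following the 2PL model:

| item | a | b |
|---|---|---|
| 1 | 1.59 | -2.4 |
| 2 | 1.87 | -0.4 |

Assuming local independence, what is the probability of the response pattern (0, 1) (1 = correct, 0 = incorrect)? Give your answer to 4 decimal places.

0.0118

P(θ) = 1 / (1 + exp(−a(θ − b)))
P_1 = 1/(1+e^{-0.0318}) = 0.5079
P_2 = 1/(1+e^{3.7026}) = 0.0241
L = (1−P_1) × P_2 = 0.4921 × 0.0241 = 0.01184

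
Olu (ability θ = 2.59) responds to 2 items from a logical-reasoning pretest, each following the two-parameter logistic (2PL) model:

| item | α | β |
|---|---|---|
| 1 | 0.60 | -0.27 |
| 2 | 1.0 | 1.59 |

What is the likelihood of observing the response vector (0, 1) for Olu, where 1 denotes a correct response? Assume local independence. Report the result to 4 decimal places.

P(θ) = 1 / (1 + exp(−α(θ − β)))
P_1 = 1/(1+e^{-1.7160}) = 0.8476
P_2 = 1/(1+e^{-1.0000}) = 0.7311
L = (1−P_1) × P_2 = 0.1524 × 0.7311 = 0.11140

0.1114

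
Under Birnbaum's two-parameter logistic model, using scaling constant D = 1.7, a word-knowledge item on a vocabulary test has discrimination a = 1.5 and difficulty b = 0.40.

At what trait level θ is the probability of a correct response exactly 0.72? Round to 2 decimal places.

P(θ) = 1 / (1 + exp(−D·a(θ − b)))
logit = ln(0.7200/0.2800) = 0.9445
θ = b + logit/(1.7·a) = 0.40 + 0.9445/2.5500 = 0.7704

0.77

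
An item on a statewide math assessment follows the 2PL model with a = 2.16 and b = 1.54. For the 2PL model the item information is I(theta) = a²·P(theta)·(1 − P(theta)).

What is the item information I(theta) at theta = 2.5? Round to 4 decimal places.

P = 1/(1+e^{-2.0736}) = 0.8883
P(1−P) = 0.8883 × 0.1117 = 0.0992
I = a² × P(1−P) = 2.16² × 0.0992 = 0.46290

0.4629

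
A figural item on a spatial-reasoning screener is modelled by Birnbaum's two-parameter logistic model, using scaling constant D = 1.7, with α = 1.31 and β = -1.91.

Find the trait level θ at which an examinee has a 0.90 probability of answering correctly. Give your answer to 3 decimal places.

-0.923

P(θ) = 1 / (1 + exp(−D·α(θ − β)))
logit = ln(0.9000/0.1000) = 2.1972
θ = β + logit/(1.7·α) = -1.91 + 2.1972/2.2270 = -0.9234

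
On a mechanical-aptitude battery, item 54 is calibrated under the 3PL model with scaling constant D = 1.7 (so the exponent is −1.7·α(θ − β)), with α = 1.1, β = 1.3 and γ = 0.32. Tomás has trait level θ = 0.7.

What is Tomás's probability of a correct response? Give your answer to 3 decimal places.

P(θ) = γ + (1 − γ) · 1 / (1 + exp(−D·α(θ − β)))
Exponent: 1.7 × 1.1 × (0.7 − 1.3) = -1.1220
1/(1 + e^{1.1220}) = 0.2456
P = 0.32 + 0.68 × 0.2456 = 0.4870

0.487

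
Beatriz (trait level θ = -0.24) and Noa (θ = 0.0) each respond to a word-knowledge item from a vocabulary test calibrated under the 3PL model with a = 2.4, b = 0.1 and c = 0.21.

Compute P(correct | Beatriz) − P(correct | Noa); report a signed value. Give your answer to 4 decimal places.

P(θ) = c + (1 − c) · 1 / (1 + exp(−a(θ − b)))
P(Beatriz) = 0.4522  [exponent -0.8160]
P(Noa) = 0.5578  [exponent -0.2400]
Difference = 0.4522 − 0.5578 = -0.1056

-0.1056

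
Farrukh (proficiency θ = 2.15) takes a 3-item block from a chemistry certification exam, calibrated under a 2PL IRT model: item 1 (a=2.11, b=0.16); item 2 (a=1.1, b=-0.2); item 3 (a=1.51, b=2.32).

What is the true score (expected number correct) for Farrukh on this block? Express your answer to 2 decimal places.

2.35

P(θ) = 1 / (1 + exp(−a(θ − b)))
P_1 = 1/(1+e^{-4.1989}) = 0.9852
P_2 = 1/(1+e^{-2.5850}) = 0.9299
P_3 = 1/(1+e^{0.2567}) = 0.4362
E[score] = 0.9852 + 0.9299 + 0.4362 = 2.3513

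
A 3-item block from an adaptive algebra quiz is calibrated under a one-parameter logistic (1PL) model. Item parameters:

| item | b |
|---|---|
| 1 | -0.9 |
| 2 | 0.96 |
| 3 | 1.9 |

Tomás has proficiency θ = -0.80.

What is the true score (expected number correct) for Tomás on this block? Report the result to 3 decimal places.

0.735

P(θ) = 1 / (1 + exp(−(θ − b)))
P_1 = 1/(1+e^{-0.1000}) = 0.5250
P_2 = 1/(1+e^{1.7600}) = 0.1468
P_3 = 1/(1+e^{2.7000}) = 0.0630
E[score] = 0.5250 + 0.1468 + 0.0630 = 0.7347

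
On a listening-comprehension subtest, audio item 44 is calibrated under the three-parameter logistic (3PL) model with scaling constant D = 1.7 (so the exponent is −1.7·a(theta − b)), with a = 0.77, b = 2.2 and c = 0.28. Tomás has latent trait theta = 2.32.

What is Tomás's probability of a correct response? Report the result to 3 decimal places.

P(theta) = c + (1 − c) · 1 / (1 + exp(−D·a(theta − b)))
Exponent: 1.7 × 0.77 × (2.32 − 2.2) = 0.1571
1/(1 + e^{-0.1571}) = 0.5392
P = 0.28 + 0.72 × 0.5392 = 0.6682

0.668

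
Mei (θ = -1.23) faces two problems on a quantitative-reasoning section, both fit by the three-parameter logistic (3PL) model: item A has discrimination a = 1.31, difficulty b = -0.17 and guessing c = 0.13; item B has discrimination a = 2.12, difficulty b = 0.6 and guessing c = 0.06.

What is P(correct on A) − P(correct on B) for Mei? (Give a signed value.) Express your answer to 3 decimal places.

P(θ) = c + (1 − c) · 1 / (1 + exp(−a(θ − b)))
P_A = 0.3037
P_B = 0.0790
P_A − P_B = 0.2247

0.225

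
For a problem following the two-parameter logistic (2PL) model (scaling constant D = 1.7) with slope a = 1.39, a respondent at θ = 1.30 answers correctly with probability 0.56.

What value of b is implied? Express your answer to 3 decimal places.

1.198

P(θ) = 1 / (1 + exp(−D·a(θ − b)))
logit(0.56) = ln(0.56/0.44) = 0.2412
b = θ − logit/(1.7·a) = 1.30 − 0.2412/2.3630 = 1.1979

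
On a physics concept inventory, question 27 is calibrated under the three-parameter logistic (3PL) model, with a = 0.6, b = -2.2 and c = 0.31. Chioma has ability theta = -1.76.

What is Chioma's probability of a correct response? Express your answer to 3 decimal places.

P(theta) = c + (1 − c) · 1 / (1 + exp(−a(theta − b)))
Exponent: 0.6 × (-1.76 − (-2.2)) = 0.2640
1/(1 + e^{-0.2640}) = 0.5656
P = 0.31 + 0.69 × 0.5656 = 0.7003

0.700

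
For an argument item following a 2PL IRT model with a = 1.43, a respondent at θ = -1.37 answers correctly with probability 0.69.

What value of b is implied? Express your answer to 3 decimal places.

-1.930

P(θ) = 1 / (1 + exp(−a(θ − b)))
logit(0.69) = ln(0.69/0.31) = 0.8001
b = θ − logit/(a) = -1.37 − 0.8001/1.4300 = -1.9295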